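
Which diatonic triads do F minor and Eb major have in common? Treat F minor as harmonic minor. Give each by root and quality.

Triads in F minor (harmonic minor): Fm (i), Gdim (ii°), Abaug (III+), Bbm (iv), C (V), Db (VI), Edim (vii°).
Triads in Eb major: Eb (I), Fm (ii), Gm (iii), Ab (IV), Bb (V), Cm (vi), Ddim (vii°).
Shared triads with their functions: Fm (i in F minor, ii in Eb major).

Fm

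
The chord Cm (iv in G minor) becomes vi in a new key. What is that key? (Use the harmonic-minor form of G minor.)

E♭ major

The numeral vi denotes a minor triad on scale degree 6. With C on degree 6, the tonic of the new key is E♭.
Degree 6 carries a minor triad in major keys, so the destination is E♭ major.
Check: the diatonic triads of E♭ major are E♭ (I), Fm (ii), Gm (iii), A♭ (IV), B♭ (V), Cm (vi), Ddim (vii°) — Cm is indeed vi.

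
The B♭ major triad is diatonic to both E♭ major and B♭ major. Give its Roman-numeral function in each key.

V in E♭ major; I in B♭ major

The scale of E♭ major is E♭ F G A♭ B♭ C D; B♭ is degree 5, and the triad built there (B♭-D-F) is major, so it is V.
The scale of B♭ major is B♭ C D E♭ F G A; B♭ is degree 1, and the triad built there (B♭-D-F) is major, so it is I.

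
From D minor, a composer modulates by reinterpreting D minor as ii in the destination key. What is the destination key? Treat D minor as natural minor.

C major

The numeral ii denotes a minor triad on scale degree 2. With D on degree 2, the tonic of the new key is C.
Degree 2 carries a minor triad in major keys, so the destination is C major.
Check: the diatonic triads of C major are C (I), Dm (ii), Em (iii), F (IV), G (V), Am (vi), Bdim (vii°) — D minor is indeed ii.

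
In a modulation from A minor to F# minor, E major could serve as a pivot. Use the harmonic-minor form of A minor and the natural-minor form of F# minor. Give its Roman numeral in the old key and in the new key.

The scale of A minor (harmonic minor) is A B C D E F G#; E is degree 5, and the triad built there (E-G#-B) is major, so it is V.
The scale of F# minor (natural minor) is F# G# A B C# D E; E is degree 7, and the triad built there (E-G#-B) is major, so it is VII.

V in A minor; VII in F# minor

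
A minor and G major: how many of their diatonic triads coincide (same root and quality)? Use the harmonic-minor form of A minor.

1

Diatonic triads of A minor (harmonic minor): Am (i), Bdim (ii°), Caug (III+), Dm (iv), E (V), F (VI), G#dim (vii°).
Diatonic triads of G major: G (I), Am (ii), Bm (iii), C (IV), D (V), Em (vi), F#dim (vii°).
Matching root and quality in both lists: Am.
That gives 1 common triad.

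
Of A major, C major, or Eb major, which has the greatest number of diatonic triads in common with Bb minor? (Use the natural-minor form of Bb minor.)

Triads of Bb minor (natural minor): Bbm (i), Cdim (ii°), Db (III), Ebm (iv), Fm (v), Gb (VI), Ab (VII).
A major shares 0: none.
C major shares 0: none.
Eb major shares 2: Fm, Ab.
The most common triads (2) are shared with Eb major.

Eb major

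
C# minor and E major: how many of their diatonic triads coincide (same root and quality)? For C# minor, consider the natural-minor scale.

7

Diatonic triads of C# minor (natural minor): C#m (i), D#dim (ii°), E (III), F#m (iv), G#m (v), A (VI), B (VII).
Diatonic triads of E major: E (I), F#m (ii), G#m (iii), A (IV), B (V), C#m (vi), D#dim (vii°).
Matching root and quality in both lists: C#m, D#dim, E, F#m, G#m, A, B.
That gives 7 common triads.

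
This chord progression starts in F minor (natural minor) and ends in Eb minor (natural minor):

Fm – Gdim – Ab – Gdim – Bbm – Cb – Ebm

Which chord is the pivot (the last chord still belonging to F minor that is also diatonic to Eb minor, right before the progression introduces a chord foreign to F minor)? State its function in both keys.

Chords diatonic to F minor: Fm, Gdim, Ab, Bbm, Cm, Db, Eb.
Reading the progression, the first chord not in that set is Cb, so the modulation leaves F minor there.
The chord immediately before Cb is Bbm, which is diatonic to both keys: iv in F minor and v in Eb minor.

Bbm — iv in F minor, v in Eb minor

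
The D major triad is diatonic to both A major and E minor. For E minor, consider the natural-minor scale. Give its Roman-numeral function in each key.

IV in A major; VII in E minor

The scale of A major is A B C# D E F# G#; D is degree 4, and the triad built there (D-F#-A) is major, so it is IV.
The scale of E minor (natural minor) is E F# G A B C D; D is degree 7, and the triad built there (D-F#-A) is major, so it is VII.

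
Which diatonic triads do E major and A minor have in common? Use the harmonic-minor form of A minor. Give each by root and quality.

E

Triads in E major: E (I), F#m (ii), G#m (iii), A (IV), B (V), C#m (vi), D#dim (vii°).
Triads in A minor (harmonic minor): Am (i), Bdim (ii°), Caug (III+), Dm (iv), E (V), F (VI), G#dim (vii°).
Shared triads with their functions: E (I in E major, V in A minor).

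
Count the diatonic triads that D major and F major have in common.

Diatonic triads of D major: D (I), Em (ii), F#m (iii), G (IV), A (V), Bm (vi), C#dim (vii°).
Diatonic triads of F major: F (I), Gm (ii), Am (iii), Bb (IV), C (V), Dm (vi), Edim (vii°).
No triad has the same root and quality in both keys.

0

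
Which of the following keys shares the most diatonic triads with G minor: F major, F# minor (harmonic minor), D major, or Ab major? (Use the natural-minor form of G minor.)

F major

Triads of G minor (natural minor): Gm (i), Adim (ii°), Bb (III), Cm (iv), Dm (v), Eb (VI), F (VII).
F major shares 4: Gm, Bb, Dm, F.
F# minor (harmonic minor) shares 0: none.
D major shares 0: none.
Ab major shares 2: Cm, Eb.
The most common triads (4) are shared with F major.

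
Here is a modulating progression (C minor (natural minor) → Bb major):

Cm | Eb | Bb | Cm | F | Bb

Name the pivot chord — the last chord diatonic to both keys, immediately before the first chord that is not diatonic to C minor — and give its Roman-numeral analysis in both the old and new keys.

Chords diatonic to C minor: Cm, Ddim, Eb, Fm, Gm, Ab, Bb.
Reading the progression, the first chord not in that set is F, so the modulation leaves C minor there.
The chord immediately before F is Cm, which is diatonic to both keys: i in C minor and ii in Bb major.

Cm — i in C minor, ii in Bb major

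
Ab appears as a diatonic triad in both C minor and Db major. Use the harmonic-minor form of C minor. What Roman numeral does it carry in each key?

The scale of C minor (harmonic minor) is C D Eb F G Ab B; Ab is degree 6, and the triad built there (Ab-C-Eb) is major, so it is VI.
The scale of Db major is Db Eb F Gb Ab Bb C; Ab is degree 5, and the triad built there (Ab-C-Eb) is major, so it is V.

VI in C minor; V in Db major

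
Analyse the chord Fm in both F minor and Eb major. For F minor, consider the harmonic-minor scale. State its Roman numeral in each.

The scale of F minor (harmonic minor) is F G Ab Bb C Db E; F is degree 1, and the triad built there (F-Ab-C) is minor, so it is i.
The scale of Eb major is Eb F G Ab Bb C D; F is degree 2, and the triad built there (F-Ab-C) is minor, so it is ii.

i in F minor; ii in Eb major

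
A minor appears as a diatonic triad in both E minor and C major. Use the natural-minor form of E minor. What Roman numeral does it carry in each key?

The scale of E minor (natural minor) is E F# G A B C D; A is degree 4, and the triad built there (A-C-E) is minor, so it is iv.
The scale of C major is C D E F G A B; A is degree 6, and the triad built there (A-C-E) is minor, so it is vi.

iv in E minor; vi in C major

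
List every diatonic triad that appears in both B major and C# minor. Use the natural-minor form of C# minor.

Triads in B major: B (I), C#m (ii), D#m (iii), E (IV), F# (V), G#m (vi), A#dim (vii°).
Triads in C# minor (natural minor): C#m (i), D#dim (ii°), E (III), F#m (iv), G#m (v), A (VI), B (VII).
Shared triads with their functions: B (I in B major, VII in C# minor); C#m (ii in B major, i in C# minor); E (IV in B major, III in C# minor); G#m (vi in B major, v in C# minor).

B, C#m, E, G#m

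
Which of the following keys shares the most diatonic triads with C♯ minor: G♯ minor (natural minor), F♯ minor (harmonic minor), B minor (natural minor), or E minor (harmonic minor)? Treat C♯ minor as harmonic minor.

B minor

Triads of C♯ minor (harmonic minor): C♯ minor (i), D♯ diminished (ii°), E augmented (III+), F♯ minor (iv), G♯ major (V), A major (VI), B♯ diminished (vii°).
G♯ minor (natural minor) shares 1: C♯m.
F♯ minor (harmonic minor) shares 1: F♯m.
B minor (natural minor) shares 2: F♯m, A.
E minor (harmonic minor) shares 1: D♯dim.
The most common triads (2) are shared with B minor.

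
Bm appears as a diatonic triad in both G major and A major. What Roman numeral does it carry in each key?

iii in G major; ii in A major

The scale of G major is G A B C D E F#; B is degree 3, and the triad built there (B-D-F#) is minor, so it is iii.
The scale of A major is A B C# D E F# G#; B is degree 2, and the triad built there (B-D-F#) is minor, so it is ii.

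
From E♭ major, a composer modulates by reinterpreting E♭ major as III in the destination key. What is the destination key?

The numeral III denotes a major triad on scale degree 3. With E♭ on degree 3, the tonic of the new key is C.
Degree 3 carries a major triad in natural-minor keys, so the destination is C minor.
Check: the diatonic triads of C minor (natural minor) are Cm (i), Ddim (ii°), E♭ (III), Fm (iv), Gm (v), A♭ (VI), B♭ (VII) — E♭ major is indeed III.

C minor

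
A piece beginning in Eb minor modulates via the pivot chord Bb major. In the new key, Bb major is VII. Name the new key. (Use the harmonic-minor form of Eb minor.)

C minor

The numeral VII denotes a major triad on scale degree 7. With Bb on degree 7, the tonic of the new key is C.
Degree 7 carries a major triad in natural-minor keys, so the destination is C minor.
Check: the diatonic triads of C minor (natural minor) are Cm (i), Ddim (ii°), Eb (III), Fm (iv), Gm (v), Ab (VI), Bb (VII) — Bb major is indeed VII.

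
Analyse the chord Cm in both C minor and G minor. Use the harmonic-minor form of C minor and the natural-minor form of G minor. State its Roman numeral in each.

i in C minor; iv in G minor

The scale of C minor (harmonic minor) is C D Eb F G Ab B; C is degree 1, and the triad built there (C-Eb-G) is minor, so it is i.
The scale of G minor (natural minor) is G A Bb C D Eb F; C is degree 4, and the triad built there (C-Eb-G) is minor, so it is iv.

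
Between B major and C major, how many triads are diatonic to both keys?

0

Diatonic triads of B major: B (I), C♯m (ii), D♯m (iii), E (IV), F♯ (V), G♯m (vi), A♯dim (vii°).
Diatonic triads of C major: C (I), Dm (ii), Em (iii), F (IV), G (V), Am (vi), Bdim (vii°).
No triad has the same root and quality in both keys.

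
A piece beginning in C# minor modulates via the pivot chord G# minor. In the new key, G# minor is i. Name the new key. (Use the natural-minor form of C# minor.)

The numeral i denotes a minor triad on scale degree 1. With G# on degree 1, the tonic of the new key is G#.
Degree 1 carries a minor triad in minor keys, so the destination is G# minor.
Check: the diatonic triads of G# minor (natural minor) are G#m (i), A#dim (ii°), B (III), C#m (iv), D#m (v), E (VI), F# (VII) — G# minor is indeed i.

G# minor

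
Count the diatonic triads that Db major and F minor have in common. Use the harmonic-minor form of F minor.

Diatonic triads of Db major: Db major (I), Eb minor (ii), F minor (iii), Gb major (IV), Ab major (V), Bb minor (vi), C diminished (vii°).
Diatonic triads of F minor (harmonic minor): F minor (i), G diminished (ii°), Ab augmented (III+), Bb minor (iv), C major (V), Db major (VI), E diminished (vii°).
Matching root and quality in both lists: Db major, F minor, Bb minor.
That gives 3 common triads.

3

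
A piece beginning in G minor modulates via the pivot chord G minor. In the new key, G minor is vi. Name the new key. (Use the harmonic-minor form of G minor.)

Bb major

The numeral vi denotes a minor triad on scale degree 6. With G on degree 6, the tonic of the new key is Bb.
Degree 6 carries a minor triad in major keys, so the destination is Bb major.
Check: the diatonic triads of Bb major are Bb (I), Cm (ii), Dm (iii), Eb (IV), F (V), Gm (vi), Adim (vii°) — G minor is indeed vi.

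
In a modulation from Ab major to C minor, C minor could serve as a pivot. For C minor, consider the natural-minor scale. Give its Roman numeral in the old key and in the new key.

iii in Ab major; i in C minor

The scale of Ab major is Ab Bb C Db Eb F G; C is degree 3, and the triad built there (C-Eb-G) is minor, so it is iii.
The scale of C minor (natural minor) is C D Eb F G Ab Bb; C is degree 1, and the triad built there (C-Eb-G) is minor, so it is i.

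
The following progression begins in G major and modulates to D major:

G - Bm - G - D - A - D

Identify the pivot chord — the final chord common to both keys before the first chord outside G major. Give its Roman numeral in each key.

D — V in G major, I in D major

Chords diatonic to G major: G, Am, Bm, C, D, Em, F♯dim.
Reading the progression, the first chord not in that set is A, so the modulation leaves G major there.
The chord immediately before A is D, which is diatonic to both keys: V in G major and I in D major.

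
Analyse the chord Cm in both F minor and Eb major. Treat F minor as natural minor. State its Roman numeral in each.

v in F minor; vi in Eb major

The scale of F minor (natural minor) is F G Ab Bb C Db Eb; C is degree 5, and the triad built there (C-Eb-G) is minor, so it is v.
The scale of Eb major is Eb F G Ab Bb C D; C is degree 6, and the triad built there (C-Eb-G) is minor, so it is vi.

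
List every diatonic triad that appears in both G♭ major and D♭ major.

Triads in G♭ major: G♭ (I), A♭m (ii), B♭m (iii), C♭ (IV), D♭ (V), E♭m (vi), Fdim (vii°).
Triads in D♭ major: D♭ (I), E♭m (ii), Fm (iii), G♭ (IV), A♭ (V), B♭m (vi), Cdim (vii°).
Shared triads with their functions: G♭ (I in G♭ major, IV in D♭ major); B♭m (iii in G♭ major, vi in D♭ major); D♭ (V in G♭ major, I in D♭ major); E♭m (vi in G♭ major, ii in D♭ major).

G♭, B♭m, D♭, E♭m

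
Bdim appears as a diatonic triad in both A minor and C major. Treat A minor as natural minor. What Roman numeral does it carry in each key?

The scale of A minor (natural minor) is A B C D E F G; B is degree 2, and the triad built there (B-D-F) is diminished, so it is ii°.
The scale of C major is C D E F G A B; B is degree 7, and the triad built there (B-D-F) is diminished, so it is vii°.

ii° in A minor; vii° in C major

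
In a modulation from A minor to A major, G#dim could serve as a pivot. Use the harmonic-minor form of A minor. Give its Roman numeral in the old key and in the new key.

vii° in A minor; vii° in A major

The scale of A minor (harmonic minor) is A B C D E F G#; G# is degree 7, and the triad built there (G#-B-D) is diminished, so it is vii°.
The scale of A major is A B C# D E F# G#; G# is degree 7, and the triad built there (G#-B-D) is diminished, so it is vii°.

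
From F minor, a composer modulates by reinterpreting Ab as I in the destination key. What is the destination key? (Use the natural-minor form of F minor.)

The numeral I denotes a major triad on scale degree 1. With Ab on degree 1, the tonic of the new key is Ab.
Degree 1 carries a major triad in major keys, so the destination is Ab major.
Check: the diatonic triads of Ab major are Ab (I), Bbm (ii), Cm (iii), Db (IV), Eb (V), Fm (vi), Gdim (vii°) — Ab is indeed I.

Ab major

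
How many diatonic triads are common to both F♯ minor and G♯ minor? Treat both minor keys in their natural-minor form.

2

Diatonic triads of F♯ minor (natural minor): F♯m (i), G♯dim (ii°), A (III), Bm (iv), C♯m (v), D (VI), E (VII).
Diatonic triads of G♯ minor (natural minor): G♯m (i), A♯dim (ii°), B (III), C♯m (iv), D♯m (v), E (VI), F♯ (VII).
Matching root and quality in both lists: C♯m, E.
That gives 2 common triads.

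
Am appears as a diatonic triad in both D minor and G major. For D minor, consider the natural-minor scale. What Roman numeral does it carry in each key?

v in D minor; ii in G major

The scale of D minor (natural minor) is D E F G A Bb C; A is degree 5, and the triad built there (A-C-E) is minor, so it is v.
The scale of G major is G A B C D E F#; A is degree 2, and the triad built there (A-C-E) is minor, so it is ii.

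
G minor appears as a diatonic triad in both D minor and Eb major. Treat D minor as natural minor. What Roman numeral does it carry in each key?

The scale of D minor (natural minor) is D E F G A Bb C; G is degree 4, and the triad built there (G-Bb-D) is minor, so it is iv.
The scale of Eb major is Eb F G Ab Bb C D; G is degree 3, and the triad built there (G-Bb-D) is minor, so it is iii.

iv in D minor; iii in Eb major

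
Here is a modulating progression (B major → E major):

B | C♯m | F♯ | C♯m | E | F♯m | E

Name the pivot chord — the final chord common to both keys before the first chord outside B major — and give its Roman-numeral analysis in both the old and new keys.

Chords diatonic to B major: B, C♯m, D♯m, E, F♯, G♯m, A♯dim.
Reading the progression, the first chord not in that set is F♯m, so the modulation leaves B major there.
The chord immediately before F♯m is E, which is diatonic to both keys: IV in B major and I in E major.

E — IV in B major, I in E major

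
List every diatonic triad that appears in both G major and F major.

Triads in G major: G (I), Am (ii), Bm (iii), C (IV), D (V), Em (vi), F♯dim (vii°).
Triads in F major: F (I), Gm (ii), Am (iii), B♭ (IV), C (V), Dm (vi), Edim (vii°).
Shared triads with their functions: Am (ii in G major, iii in F major); C (IV in G major, V in F major).

Am, C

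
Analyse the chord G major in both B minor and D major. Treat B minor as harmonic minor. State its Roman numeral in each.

The scale of B minor (harmonic minor) is B C# D E F# G A#; G is degree 6, and the triad built there (G-B-D) is major, so it is VI.
The scale of D major is D E F# G A B C#; G is degree 4, and the triad built there (G-B-D) is major, so it is IV.

VI in B minor; IV in D major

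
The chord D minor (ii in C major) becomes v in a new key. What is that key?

The numeral v denotes a minor triad on scale degree 5. With D on degree 5, the tonic of the new key is G.
Degree 5 carries a minor triad in natural-minor keys, so the destination is G minor.
Check: the diatonic triads of G minor (natural minor) are Gm (i), Adim (ii°), Bb (III), Cm (iv), Dm (v), Eb (VI), F (VII) — D minor is indeed v.

G minor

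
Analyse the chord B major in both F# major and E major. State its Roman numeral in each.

IV in F# major; V in E major

The scale of F# major is F# G# A# B C# D# E#; B is degree 4, and the triad built there (B-D#-F#) is major, so it is IV.
The scale of E major is E F# G# A B C# D#; B is degree 5, and the triad built there (B-D#-F#) is major, so it is V.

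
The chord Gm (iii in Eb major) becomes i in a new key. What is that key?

The numeral i denotes a minor triad on scale degree 1. With G on degree 1, the tonic of the new key is G.
Degree 1 carries a minor triad in minor keys, so the destination is G minor.
Check: the diatonic triads of G minor (natural minor) are Gm (i), Adim (ii°), Bb (III), Cm (iv), Dm (v), Eb (VI), F (VII) — Gm is indeed i.

G minor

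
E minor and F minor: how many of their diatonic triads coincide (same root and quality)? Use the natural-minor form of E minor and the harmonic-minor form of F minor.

Diatonic triads of E minor (natural minor): Em (i), F♯dim (ii°), G (III), Am (iv), Bm (v), C (VI), D (VII).
Diatonic triads of F minor (harmonic minor): Fm (i), Gdim (ii°), A♭aug (III+), B♭m (iv), C (V), D♭ (VI), Edim (vii°).
Matching root and quality in both lists: C.
That gives 1 common triad.

1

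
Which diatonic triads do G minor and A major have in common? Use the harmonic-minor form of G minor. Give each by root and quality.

Triads in G minor (harmonic minor): G minor (i), A diminished (ii°), Bb augmented (III+), C minor (iv), D major (V), Eb major (VI), F# diminished (vii°).
Triads in A major: A major (I), B minor (ii), C# minor (iii), D major (IV), E major (V), F# minor (vi), G# diminished (vii°).
Shared triads with their functions: D major (V in G minor, IV in A major).

D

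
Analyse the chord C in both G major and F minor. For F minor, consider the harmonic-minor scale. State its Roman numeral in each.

The scale of G major is G A B C D E F#; C is degree 4, and the triad built there (C-E-G) is major, so it is IV.
The scale of F minor (harmonic minor) is F G Ab Bb C Db E; C is degree 5, and the triad built there (C-E-G) is major, so it is V.

IV in G major; V in F minor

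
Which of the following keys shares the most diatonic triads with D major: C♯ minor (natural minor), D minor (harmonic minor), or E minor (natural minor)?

Triads of D major: D major (I), E minor (ii), F♯ minor (iii), G major (IV), A major (V), B minor (vi), C♯ diminished (vii°).
C♯ minor (natural minor) shares 2: F♯m, A.
D minor (harmonic minor) shares 2: A, C♯dim.
E minor (natural minor) shares 4: D, Em, G, Bm.
The most common triads (4) are shared with E minor.

E minor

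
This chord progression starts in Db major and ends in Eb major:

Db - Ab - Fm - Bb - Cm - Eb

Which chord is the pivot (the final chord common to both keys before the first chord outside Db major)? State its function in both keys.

Fm — iii in Db major, ii in Eb major

Chords diatonic to Db major: Db, Ebm, Fm, Gb, Ab, Bbm, Cdim.
Reading the progression, the first chord not in that set is Bb, so the modulation leaves Db major there.
The chord immediately before Bb is Fm, which is diatonic to both keys: iii in Db major and ii in Eb major.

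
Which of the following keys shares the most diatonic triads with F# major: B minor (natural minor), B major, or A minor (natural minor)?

B major

Triads of F# major: F# (I), G#m (ii), A#m (iii), B (IV), C# (V), D#m (vi), E#dim (vii°).
B minor (natural minor) shares 0: none.
B major shares 4: F#, G#m, B, D#m.
A minor (natural minor) shares 0: none.
The most common triads (4) are shared with B major.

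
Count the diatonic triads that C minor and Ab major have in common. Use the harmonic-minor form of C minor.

3

Diatonic triads of C minor (harmonic minor): Cm (i), Ddim (ii°), Ebaug (III+), Fm (iv), G (V), Ab (VI), Bdim (vii°).
Diatonic triads of Ab major: Ab (I), Bbm (ii), Cm (iii), Db (IV), Eb (V), Fm (vi), Gdim (vii°).
Matching root and quality in both lists: Cm, Fm, Ab.
That gives 3 common triads.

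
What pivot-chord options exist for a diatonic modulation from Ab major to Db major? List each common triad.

Ab, Bbm, Db, Fm

Triads in Ab major: Ab (I), Bbm (ii), Cm (iii), Db (IV), Eb (V), Fm (vi), Gdim (vii°).
Triads in Db major: Db (I), Ebm (ii), Fm (iii), Gb (IV), Ab (V), Bbm (vi), Cdim (vii°).
Shared triads with their functions: Ab (I in Ab major, V in Db major); Bbm (ii in Ab major, vi in Db major); Db (IV in Ab major, I in Db major); Fm (vi in Ab major, iii in Db major).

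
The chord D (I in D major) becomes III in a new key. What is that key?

The numeral III denotes a major triad on scale degree 3. With D on degree 3, the tonic of the new key is B.
Degree 3 carries a major triad in natural-minor keys, so the destination is B minor.
Check: the diatonic triads of B minor (natural minor) are Bm (i), C#dim (ii°), D (III), Em (iv), F#m (v), G (VI), A (VII) — D is indeed III.

B minor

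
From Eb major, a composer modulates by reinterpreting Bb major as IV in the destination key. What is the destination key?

The numeral IV denotes a major triad on scale degree 4. With Bb on degree 4, the tonic of the new key is F.
Degree 4 carries a major triad in major keys, so the destination is F major.
Check: the diatonic triads of F major are F (I), Gm (ii), Am (iii), Bb (IV), C (V), Dm (vi), Edim (vii°) — Bb major is indeed IV.

F major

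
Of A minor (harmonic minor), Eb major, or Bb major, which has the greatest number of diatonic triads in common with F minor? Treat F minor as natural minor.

Triads of F minor (natural minor): Fm (i), Gdim (ii°), Ab (III), Bbm (iv), Cm (v), Db (VI), Eb (VII).
A minor (harmonic minor) shares 0: none.
Eb major shares 4: Fm, Ab, Cm, Eb.
Bb major shares 2: Cm, Eb.
The most common triads (4) are shared with Eb major.

Eb major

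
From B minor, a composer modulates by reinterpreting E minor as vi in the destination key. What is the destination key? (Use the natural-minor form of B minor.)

The numeral vi denotes a minor triad on scale degree 6. With E on degree 6, the tonic of the new key is G.
Degree 6 carries a minor triad in major keys, so the destination is G major.
Check: the diatonic triads of G major are G (I), Am (ii), Bm (iii), C (IV), D (V), Em (vi), F#dim (vii°) — E minor is indeed vi.

G major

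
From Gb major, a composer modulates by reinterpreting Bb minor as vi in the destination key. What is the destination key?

The numeral vi denotes a minor triad on scale degree 6. With Bb on degree 6, the tonic of the new key is Db.
Degree 6 carries a minor triad in major keys, so the destination is Db major.
Check: the diatonic triads of Db major are Db (I), Ebm (ii), Fm (iii), Gb (IV), Ab (V), Bbm (vi), Cdim (vii°) — Bb minor is indeed vi.

Db major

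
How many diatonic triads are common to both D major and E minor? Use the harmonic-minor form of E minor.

Diatonic triads of D major: D major (I), E minor (ii), F♯ minor (iii), G major (IV), A major (V), B minor (vi), C♯ diminished (vii°).
Diatonic triads of E minor (harmonic minor): E minor (i), F♯ diminished (ii°), G augmented (III+), A minor (iv), B major (V), C major (VI), D♯ diminished (vii°).
Matching root and quality in both lists: E minor.
That gives 1 common triad.

1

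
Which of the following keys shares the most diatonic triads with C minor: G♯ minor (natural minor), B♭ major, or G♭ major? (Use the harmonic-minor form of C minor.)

Triads of C minor (harmonic minor): C minor (i), D diminished (ii°), E♭ augmented (III+), F minor (iv), G major (V), A♭ major (VI), B diminished (vii°).
G♯ minor (natural minor) shares 0: none.
B♭ major shares 1: Cm.
G♭ major shares 0: none.
The most common triads (1) are shared with B♭ major.

B♭ major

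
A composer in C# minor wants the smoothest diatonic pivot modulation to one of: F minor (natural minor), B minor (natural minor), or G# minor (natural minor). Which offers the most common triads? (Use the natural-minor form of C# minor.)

G# minor

Triads of C# minor (natural minor): C# minor (i), D# diminished (ii°), E major (III), F# minor (iv), G# minor (v), A major (VI), B major (VII).
F minor (natural minor) shares 0: none.
B minor (natural minor) shares 2: F#m, A.
G# minor (natural minor) shares 4: C#m, E, G#m, B.
The most common triads (4) are shared with G# minor.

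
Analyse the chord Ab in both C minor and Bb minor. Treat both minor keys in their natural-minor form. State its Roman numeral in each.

VI in C minor; VII in Bb minor

The scale of C minor (natural minor) is C D Eb F G Ab Bb; Ab is degree 6, and the triad built there (Ab-C-Eb) is major, so it is VI.
The scale of Bb minor (natural minor) is Bb C Db Eb F Gb Ab; Ab is degree 7, and the triad built there (Ab-C-Eb) is major, so it is VII.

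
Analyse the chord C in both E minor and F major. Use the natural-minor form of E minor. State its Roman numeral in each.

VI in E minor; V in F major

The scale of E minor (natural minor) is E F# G A B C D; C is degree 6, and the triad built there (C-E-G) is major, so it is VI.
The scale of F major is F G A Bb C D E; C is degree 5, and the triad built there (C-E-G) is major, so it is V.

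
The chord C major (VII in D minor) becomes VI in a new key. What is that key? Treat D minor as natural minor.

E minor

The numeral VI denotes a major triad on scale degree 6. With C on degree 6, the tonic of the new key is E.
Degree 6 carries a major triad in minor keys, so the destination is E minor.
Check: the diatonic triads of E minor (natural minor) are Em (i), F#dim (ii°), G (III), Am (iv), Bm (v), C (VI), D (VII) — C major is indeed VI.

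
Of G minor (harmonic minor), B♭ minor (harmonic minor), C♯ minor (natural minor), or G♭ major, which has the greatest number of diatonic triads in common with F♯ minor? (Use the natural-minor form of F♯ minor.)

Triads of F♯ minor (natural minor): F♯ minor (i), G♯ diminished (ii°), A major (III), B minor (iv), C♯ minor (v), D major (VI), E major (VII).
G minor (harmonic minor) shares 1: D.
B♭ minor (harmonic minor) shares 0: none.
C♯ minor (natural minor) shares 4: F♯m, A, C♯m, E.
G♭ major shares 0: none.
The most common triads (4) are shared with C♯ minor.

C♯ minor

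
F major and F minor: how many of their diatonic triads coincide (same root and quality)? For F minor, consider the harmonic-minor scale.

2

Diatonic triads of F major: F major (I), G minor (ii), A minor (iii), B♭ major (IV), C major (V), D minor (vi), E diminished (vii°).
Diatonic triads of F minor (harmonic minor): F minor (i), G diminished (ii°), A♭ augmented (III+), B♭ minor (iv), C major (V), D♭ major (VI), E diminished (vii°).
Matching root and quality in both lists: C major, E diminished.
That gives 2 common triads.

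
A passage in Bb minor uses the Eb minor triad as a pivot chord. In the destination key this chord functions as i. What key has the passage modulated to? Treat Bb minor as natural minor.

The numeral i denotes a minor triad on scale degree 1. With Eb on degree 1, the tonic of the new key is Eb.
Degree 1 carries a minor triad in minor keys, so the destination is Eb minor.
Check: the diatonic triads of Eb minor (natural minor) are Ebm (i), Fdim (ii°), Gb (III), Abm (iv), Bbm (v), Cb (VI), Db (VII) — Eb minor is indeed i.

Eb minor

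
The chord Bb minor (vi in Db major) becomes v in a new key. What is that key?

The numeral v denotes a minor triad on scale degree 5. With Bb on degree 5, the tonic of the new key is Eb.
Degree 5 carries a minor triad in natural-minor keys, so the destination is Eb minor.
Check: the diatonic triads of Eb minor (natural minor) are Ebm (i), Fdim (ii°), Gb (III), Abm (iv), Bbm (v), Cb (VI), Db (VII) — Bb minor is indeed v.

Eb minor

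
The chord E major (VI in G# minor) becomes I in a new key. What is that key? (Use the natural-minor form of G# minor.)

The numeral I denotes a major triad on scale degree 1. With E on degree 1, the tonic of the new key is E.
Degree 1 carries a major triad in major keys, so the destination is E major.
Check: the diatonic triads of E major are E (I), F#m (ii), G#m (iii), A (IV), B (V), C#m (vi), D#dim (vii°) — E major is indeed I.

E major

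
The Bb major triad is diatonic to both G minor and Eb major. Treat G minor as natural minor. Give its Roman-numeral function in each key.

The scale of G minor (natural minor) is G A Bb C D Eb F; Bb is degree 3, and the triad built there (Bb-D-F) is major, so it is III.
The scale of Eb major is Eb F G Ab Bb C D; Bb is degree 5, and the triad built there (Bb-D-F) is major, so it is V.

III in G minor; V in Eb major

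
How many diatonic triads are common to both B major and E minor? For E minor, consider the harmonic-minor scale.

1

Diatonic triads of B major: B major (I), C# minor (ii), D# minor (iii), E major (IV), F# major (V), G# minor (vi), A# diminished (vii°).
Diatonic triads of E minor (harmonic minor): E minor (i), F# diminished (ii°), G augmented (III+), A minor (iv), B major (V), C major (VI), D# diminished (vii°).
Matching root and quality in both lists: B major.
That gives 1 common triad.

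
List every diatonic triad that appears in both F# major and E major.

Triads in F# major: F# (I), G#m (ii), A#m (iii), B (IV), C# (V), D#m (vi), E#dim (vii°).
Triads in E major: E (I), F#m (ii), G#m (iii), A (IV), B (V), C#m (vi), D#dim (vii°).
Shared triads with their functions: G#m (ii in F# major, iii in E major); B (IV in F# major, V in E major).

G#m, B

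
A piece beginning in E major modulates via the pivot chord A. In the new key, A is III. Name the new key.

F♯ minor

The numeral III denotes a major triad on scale degree 3. With A on degree 3, the tonic of the new key is F♯.
Degree 3 carries a major triad in natural-minor keys, so the destination is F♯ minor.
Check: the diatonic triads of F♯ minor (natural minor) are F♯m (i), G♯dim (ii°), A (III), Bm (iv), C♯m (v), D (VI), E (VII) — A is indeed III.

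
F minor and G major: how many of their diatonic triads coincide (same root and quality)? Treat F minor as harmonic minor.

1

Diatonic triads of F minor (harmonic minor): Fm (i), Gdim (ii°), Abaug (III+), Bbm (iv), C (V), Db (VI), Edim (vii°).
Diatonic triads of G major: G (I), Am (ii), Bm (iii), C (IV), D (V), Em (vi), F#dim (vii°).
Matching root and quality in both lists: C.
That gives 1 common triad.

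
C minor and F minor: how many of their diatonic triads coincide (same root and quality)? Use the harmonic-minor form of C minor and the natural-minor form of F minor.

Diatonic triads of C minor (harmonic minor): Cm (i), Ddim (ii°), E♭aug (III+), Fm (iv), G (V), A♭ (VI), Bdim (vii°).
Diatonic triads of F minor (natural minor): Fm (i), Gdim (ii°), A♭ (III), B♭m (iv), Cm (v), D♭ (VI), E♭ (VII).
Matching root and quality in both lists: Cm, Fm, A♭.
That gives 3 common triads.

3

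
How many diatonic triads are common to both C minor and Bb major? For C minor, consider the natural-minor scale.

Diatonic triads of C minor (natural minor): C minor (i), D diminished (ii°), Eb major (III), F minor (iv), G minor (v), Ab major (VI), Bb major (VII).
Diatonic triads of Bb major: Bb major (I), C minor (ii), D minor (iii), Eb major (IV), F major (V), G minor (vi), A diminished (vii°).
Matching root and quality in both lists: C minor, Eb major, G minor, Bb major.
That gives 4 common triads.

4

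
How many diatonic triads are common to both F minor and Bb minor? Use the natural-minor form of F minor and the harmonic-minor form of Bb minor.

1

Diatonic triads of F minor (natural minor): Fm (i), Gdim (ii°), Ab (III), Bbm (iv), Cm (v), Db (VI), Eb (VII).
Diatonic triads of Bb minor (harmonic minor): Bbm (i), Cdim (ii°), Dbaug (III+), Ebm (iv), F (V), Gb (VI), Adim (vii°).
Matching root and quality in both lists: Bbm.
That gives 1 common triad.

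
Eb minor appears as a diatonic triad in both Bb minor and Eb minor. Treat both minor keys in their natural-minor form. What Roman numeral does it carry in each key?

iv in Bb minor; i in Eb minor

The scale of Bb minor (natural minor) is Bb C Db Eb F Gb Ab; Eb is degree 4, and the triad built there (Eb-Gb-Bb) is minor, so it is iv.
The scale of Eb minor (natural minor) is Eb F Gb Ab Bb Cb Db; Eb is degree 1, and the triad built there (Eb-Gb-Bb) is minor, so it is i.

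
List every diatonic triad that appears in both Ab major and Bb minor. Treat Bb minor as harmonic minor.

Triads in Ab major: Ab (I), Bbm (ii), Cm (iii), Db (IV), Eb (V), Fm (vi), Gdim (vii°).
Triads in Bb minor (harmonic minor): Bbm (i), Cdim (ii°), Dbaug (III+), Ebm (iv), F (V), Gb (VI), Adim (vii°).
Shared triads with their functions: Bbm (ii in Ab major, i in Bb minor).

Bbm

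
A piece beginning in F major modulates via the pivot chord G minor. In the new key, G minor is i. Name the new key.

G minor

The numeral i denotes a minor triad on scale degree 1. With G on degree 1, the tonic of the new key is G.
Degree 1 carries a minor triad in minor keys, so the destination is G minor.
Check: the diatonic triads of G minor (natural minor) are Gm (i), Adim (ii°), Bb (III), Cm (iv), Dm (v), Eb (VI), F (VII) — G minor is indeed i.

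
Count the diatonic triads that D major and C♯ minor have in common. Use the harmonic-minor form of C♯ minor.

2

Diatonic triads of D major: D (I), Em (ii), F♯m (iii), G (IV), A (V), Bm (vi), C♯dim (vii°).
Diatonic triads of C♯ minor (harmonic minor): C♯m (i), D♯dim (ii°), Eaug (III+), F♯m (iv), G♯ (V), A (VI), B♯dim (vii°).
Matching root and quality in both lists: F♯m, A.
That gives 2 common triads.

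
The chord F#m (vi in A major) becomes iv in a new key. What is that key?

C# minor

The numeral iv denotes a minor triad on scale degree 4. With F# on degree 4, the tonic of the new key is C#.
Degree 4 carries a minor triad in minor keys, so the destination is C# minor.
Check: the diatonic triads of C# minor (natural minor) are C#m (i), D#dim (ii°), E (III), F#m (iv), G#m (v), A (VI), B (VII) — F#m is indeed iv.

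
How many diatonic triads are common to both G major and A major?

2

Diatonic triads of G major: G (I), Am (ii), Bm (iii), C (IV), D (V), Em (vi), F#dim (vii°).
Diatonic triads of A major: A (I), Bm (ii), C#m (iii), D (IV), E (V), F#m (vi), G#dim (vii°).
Matching root and quality in both lists: Bm, D.
That gives 2 common triads.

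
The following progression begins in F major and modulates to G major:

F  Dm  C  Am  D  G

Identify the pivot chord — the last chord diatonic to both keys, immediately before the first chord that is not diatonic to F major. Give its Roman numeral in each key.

Chords diatonic to F major: F, Gm, Am, B♭, C, Dm, Edim.
Reading the progression, the first chord not in that set is D, so the modulation leaves F major there.
The chord immediately before D is Am, which is diatonic to both keys: iii in F major and ii in G major.

Am — iii in F major, ii in G major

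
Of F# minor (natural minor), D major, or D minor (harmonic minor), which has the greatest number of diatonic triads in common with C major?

D major

Triads of C major: C major (I), D minor (ii), E minor (iii), F major (IV), G major (V), A minor (vi), B diminished (vii°).
F# minor (natural minor) shares 0: none.
D major shares 2: Em, G.
D minor (harmonic minor) shares 1: Dm.
The most common triads (2) are shared with D major.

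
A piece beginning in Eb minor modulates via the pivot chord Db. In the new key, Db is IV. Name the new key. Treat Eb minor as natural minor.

The numeral IV denotes a major triad on scale degree 4. With Db on degree 4, the tonic of the new key is Ab.
Degree 4 carries a major triad in major keys, so the destination is Ab major.
Check: the diatonic triads of Ab major are Ab (I), Bbm (ii), Cm (iii), Db (IV), Eb (V), Fm (vi), Gdim (vii°) — Db is indeed IV.

Ab major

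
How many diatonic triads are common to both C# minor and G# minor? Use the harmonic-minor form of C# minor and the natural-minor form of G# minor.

1

Diatonic triads of C# minor (harmonic minor): C#m (i), D#dim (ii°), Eaug (III+), F#m (iv), G# (V), A (VI), B#dim (vii°).
Diatonic triads of G# minor (natural minor): G#m (i), A#dim (ii°), B (III), C#m (iv), D#m (v), E (VI), F# (VII).
Matching root and quality in both lists: C#m.
That gives 1 common triad.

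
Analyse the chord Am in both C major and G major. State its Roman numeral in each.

The scale of C major is C D E F G A B; A is degree 6, and the triad built there (A-C-E) is minor, so it is vi.
The scale of G major is G A B C D E F#; A is degree 2, and the triad built there (A-C-E) is minor, so it is ii.

vi in C major; ii in G major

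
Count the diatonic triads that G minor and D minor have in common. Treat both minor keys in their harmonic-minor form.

1

Diatonic triads of G minor (harmonic minor): G minor (i), A diminished (ii°), Bb augmented (III+), C minor (iv), D major (V), Eb major (VI), F# diminished (vii°).
Diatonic triads of D minor (harmonic minor): D minor (i), E diminished (ii°), F augmented (III+), G minor (iv), A major (V), Bb major (VI), C# diminished (vii°).
Matching root and quality in both lists: G minor.
That gives 1 common triad.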